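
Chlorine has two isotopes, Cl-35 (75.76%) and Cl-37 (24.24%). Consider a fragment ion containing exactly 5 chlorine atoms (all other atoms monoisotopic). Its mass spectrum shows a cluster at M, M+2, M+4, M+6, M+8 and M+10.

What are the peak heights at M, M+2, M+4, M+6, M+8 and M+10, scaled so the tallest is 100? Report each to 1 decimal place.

62.5 : 100.0 : 64.0 : 20.5 : 3.3 : 0.2

Expanding (0.7576 + 0.2424)^5:
P(M) = 0.7576^5 = 0.249574
P(M+2) = 5 × 0.7576^4 × 0.2424^1 = 0.399266
P(M+4) = 10 × 0.7576^3 × 0.2424^2 = 0.255497
P(M+6) = 10 × 0.7576^2 × 0.2424^3 = 0.081748
P(M+8) = 5 × 0.7576^1 × 0.2424^4 = 0.013078
P(M+10) = 0.2424^5 = 0.000837
The M+2 peak is largest (0.399266); scaling to 100 gives 62.5 : 100.0 : 64.0 : 20.5 : 3.3 : 0.2.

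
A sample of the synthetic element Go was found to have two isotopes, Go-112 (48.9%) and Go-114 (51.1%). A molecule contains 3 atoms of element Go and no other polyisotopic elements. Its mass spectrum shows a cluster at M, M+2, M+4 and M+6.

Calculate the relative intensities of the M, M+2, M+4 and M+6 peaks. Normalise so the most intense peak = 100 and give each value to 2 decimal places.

30.52 : 95.69 : 100.00 : 34.83

The 3 Go atoms are independent, so intensities follow the terms of (0.489 + 0.511)^3.
P(M) = 0.489^3 = 0.116930
P(M+2) = 3 × 0.489^2 × 0.511^1 = 0.366572
P(M+4) = 3 × 0.489^1 × 0.511^2 = 0.383065
P(M+6) = 0.511^3 = 0.133433
The M+4 peak is largest (0.383065); scaling to 100 gives 30.52 : 95.69 : 100.00 : 34.83.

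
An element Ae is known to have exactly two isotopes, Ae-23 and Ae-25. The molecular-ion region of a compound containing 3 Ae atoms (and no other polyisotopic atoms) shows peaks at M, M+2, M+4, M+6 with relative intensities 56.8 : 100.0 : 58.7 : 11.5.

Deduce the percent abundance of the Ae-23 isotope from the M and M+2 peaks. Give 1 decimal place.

63.0%

If p is the fraction of Ae that is Ae-23, then I(M+2)/I(M) = [C(3,1)·p^2·(1−p)] / p^3 = 3·(1−p)/p = 100.0/56.8 = 1.7606
(1−p)/p = 1.7606/3 = 0.5869  ⇒  p = 1/(1 + 0.5869) = 0.6302
Ae-23: 63.0%, Ae-25: 37.0%.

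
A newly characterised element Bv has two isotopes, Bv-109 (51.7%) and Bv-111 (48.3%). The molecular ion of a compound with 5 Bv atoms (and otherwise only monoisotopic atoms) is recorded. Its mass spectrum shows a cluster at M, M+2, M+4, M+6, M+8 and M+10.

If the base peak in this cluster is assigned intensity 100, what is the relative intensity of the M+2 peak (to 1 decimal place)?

53.5

Binomial terms of (0.517 + 0.483)^5: M 0.0369, M+2 0.1725, M+4 0.3224, M+6 0.3012, M+8 0.1407, M+10 0.0263 → M+4 is the base peak.
P(M+4) = C(5,2) × 0.517^3 × 0.483^2 = 10 × 0.13818841 × 0.233289 = 0.322378 (base)
P(M+2) = C(5,1) × 0.517^4 × 0.483^1 = 5 × 0.07144341 × 0.4830 = 0.172536
Relative intensity = 0.172536 / 0.322378 × 100 = 53.5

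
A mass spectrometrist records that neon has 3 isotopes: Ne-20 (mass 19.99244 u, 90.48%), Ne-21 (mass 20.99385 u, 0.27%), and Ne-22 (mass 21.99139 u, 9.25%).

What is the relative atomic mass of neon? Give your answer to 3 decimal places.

20.180 u

Ar = Σ fᵢ·mᵢ = 0.9048 × 19.99244 + 0.0027 × 20.99385 + 0.0925 × 21.99139
= 18.089160 + 0.056683 + 2.034204 = 20.180047 u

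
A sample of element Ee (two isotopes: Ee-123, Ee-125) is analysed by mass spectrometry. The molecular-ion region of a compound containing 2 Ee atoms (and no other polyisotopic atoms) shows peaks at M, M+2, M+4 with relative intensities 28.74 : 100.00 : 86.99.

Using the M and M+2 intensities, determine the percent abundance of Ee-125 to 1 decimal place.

If p is the fraction of Ee that is Ee-123, then I(M+2)/I(M) = [C(2,1)·p^1·(1−p)] / p^2 = 2·(1−p)/p = 100.00/28.74 = 3.4795
(1−p)/p = 3.4795/2 = 1.7397  ⇒  p = 1/(1 + 1.7397) = 0.3650
Ee-123: 36.5%, Ee-125: 63.5%.

63.5%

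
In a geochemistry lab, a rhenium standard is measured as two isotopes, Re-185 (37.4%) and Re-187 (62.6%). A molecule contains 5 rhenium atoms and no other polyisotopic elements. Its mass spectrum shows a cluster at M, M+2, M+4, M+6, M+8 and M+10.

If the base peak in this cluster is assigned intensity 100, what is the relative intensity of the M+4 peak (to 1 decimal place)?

59.7

Binomial terms of (0.374 + 0.626)^5: M 0.0073, M+2 0.0612, M+4 0.2050, M+6 0.3431, M+8 0.2872, M+10 0.0961 → M+6 is the base peak.
P(M+6) = C(5,3) × 0.374^2 × 0.626^3 = 10 × 0.139876 × 0.24531438 = 0.343136 (base)
P(M+4) = C(5,2) × 0.374^3 × 0.626^2 = 10 × 0.05231362 × 0.391876 = 0.205005
Relative intensity = 0.205005 / 0.343136 × 100 = 59.7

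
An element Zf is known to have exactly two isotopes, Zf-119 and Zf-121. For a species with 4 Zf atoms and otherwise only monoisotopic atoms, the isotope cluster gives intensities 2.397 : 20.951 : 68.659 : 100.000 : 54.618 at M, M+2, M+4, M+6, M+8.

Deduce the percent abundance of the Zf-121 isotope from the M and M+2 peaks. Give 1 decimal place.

68.6%

Let p = fractional abundance of Zf-119. I(M+2)/I(M) = [C(4,1)·p^3·(1−p)] / p^4 = 4·(1−p)/p = 20.951/2.397 = 8.7405
(1−p)/p = 8.7405/4 = 2.1851  ⇒  p = 1/(1 + 2.1851) = 0.3140
Zf-119: 31.4%, Zf-121: 68.6%.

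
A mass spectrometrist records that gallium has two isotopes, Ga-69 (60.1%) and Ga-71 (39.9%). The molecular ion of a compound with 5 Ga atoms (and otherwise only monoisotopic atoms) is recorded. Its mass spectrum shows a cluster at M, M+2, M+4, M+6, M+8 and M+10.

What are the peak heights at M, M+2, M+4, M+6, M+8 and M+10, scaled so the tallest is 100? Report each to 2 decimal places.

22.69 : 75.31 : 100.00 : 66.39 : 22.04 : 2.93

Each Ga atom is independently Ga-69 (p = 0.601) or Ga-71 (q = 0.399); the cluster is the binomial expansion (p + q)^5.
P(M) = 0.601^5 = 0.078410
P(M+2) = 5 × 0.601^4 × 0.399^1 = 0.260280
P(M+4) = 10 × 0.601^3 × 0.399^2 = 0.345596
P(M+6) = 10 × 0.601^2 × 0.399^3 = 0.229439
P(M+8) = 5 × 0.601^1 × 0.399^4 = 0.076162
P(M+10) = 0.399^5 = 0.010113
The M+4 peak is largest (0.345596); scaling to 100 gives 22.69 : 75.31 : 100.00 : 66.39 : 22.04 : 2.93.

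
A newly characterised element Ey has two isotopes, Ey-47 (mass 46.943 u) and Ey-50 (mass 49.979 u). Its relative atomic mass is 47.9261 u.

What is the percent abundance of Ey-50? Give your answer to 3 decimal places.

32.381%

With x = fraction of Ey-47 (so Ey-50 is 1 − x):
46.943·x + 49.979·(1 − x) = 47.9261
(46.943 − 49.979)·x = 47.9261 − 49.979
x = -2.0529 / -3.036 = 0.67619 → 67.619% Ey-47, 32.381% Ey-50.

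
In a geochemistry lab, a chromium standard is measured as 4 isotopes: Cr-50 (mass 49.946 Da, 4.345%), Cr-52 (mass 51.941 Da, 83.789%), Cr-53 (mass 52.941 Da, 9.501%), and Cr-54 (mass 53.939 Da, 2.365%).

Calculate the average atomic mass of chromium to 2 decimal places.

The abundance-weighted mean is 0.04345 × 49.946 + 0.83789 × 51.941 + 0.09501 × 52.941 + 0.02365 × 53.939
= 2.1702 + 43.5208 + 5.0299 + 1.2757 = 51.9966 Da

52.00 Da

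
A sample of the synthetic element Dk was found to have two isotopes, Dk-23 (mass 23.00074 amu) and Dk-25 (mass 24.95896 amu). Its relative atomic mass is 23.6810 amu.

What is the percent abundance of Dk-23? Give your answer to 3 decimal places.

65.261%

Let x be the fractional abundance of Dk-23; then Dk-25 has abundance 1 − x.
23.00074·x + 24.95896·(1 − x) = 23.6810
(23.00074 − 24.95896)·x = 23.6810 − 24.95896
x = -1.27796 / -1.95822 = 0.65261 → 65.261% Dk-23, 34.739% Dk-25.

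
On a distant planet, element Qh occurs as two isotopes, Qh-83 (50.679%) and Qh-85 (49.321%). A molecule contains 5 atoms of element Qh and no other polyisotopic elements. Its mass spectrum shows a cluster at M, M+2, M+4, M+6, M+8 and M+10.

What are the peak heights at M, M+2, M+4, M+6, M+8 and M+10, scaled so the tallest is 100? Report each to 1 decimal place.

Expanding (0.50679 + 0.49321)^5:
P(M) = 0.50679^5 = 0.033430
P(M+2) = 5 × 0.50679^4 × 0.49321^1 = 0.162672
P(M+4) = 10 × 0.50679^3 × 0.49321^2 = 0.316627
P(M+6) = 10 × 0.50679^2 × 0.49321^3 = 0.308143
P(M+8) = 5 × 0.50679^1 × 0.49321^4 = 0.149943
P(M+10) = 0.49321^5 = 0.029185
The M+4 peak is largest (0.316627); scaling to 100 gives 10.6 : 51.4 : 100.0 : 97.3 : 47.4 : 9.2.

10.6 : 51.4 : 100.0 : 97.3 : 47.4 : 9.2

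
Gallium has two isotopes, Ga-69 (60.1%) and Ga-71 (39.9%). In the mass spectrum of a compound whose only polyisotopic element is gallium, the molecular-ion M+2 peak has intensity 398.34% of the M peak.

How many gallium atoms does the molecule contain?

The M+2/M ratio from n Ga atoms is n · q/p = n · 0.399/0.601.
n = 3.9834 × 0.601/0.399 = 6.00 ≈ 6

6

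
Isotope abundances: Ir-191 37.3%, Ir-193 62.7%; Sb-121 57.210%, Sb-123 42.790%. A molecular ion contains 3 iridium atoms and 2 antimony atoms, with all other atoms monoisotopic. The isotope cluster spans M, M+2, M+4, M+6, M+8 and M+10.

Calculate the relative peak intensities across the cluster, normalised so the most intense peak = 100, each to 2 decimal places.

Iridium pattern (n=3): 0.05189512 : 0.26170165 : 0.43991135 : 0.24649188
Antimony pattern (n=2): 0.32729841 : 0.48960318 : 0.18309841
Convolve the two distributions (both contribute in 2-u steps):
  M: 0.05189512×0.32729841 = 0.016985
  M+2: 0.05189512×0.48960318 + 0.26170165×0.32729841 = 0.111063
  M+4: 0.05189512×0.18309841 + 0.26170165×0.48960318 + 0.43991135×0.32729841 = 0.281614
  M+6: 0.26170165×0.18309841 + 0.43991135×0.48960318 + 0.24649188×0.32729841 = 0.343976
  M+8: 0.43991135×0.18309841 + 0.24649188×0.48960318 = 0.201230
  M+10: 0.24649188×0.18309841 = 0.045132
Scale to base peak (0.343976) = 100: 4.94 : 32.29 : 81.87 : 100.00 : 58.50 : 13.12

4.94 : 32.29 : 81.87 : 100.00 : 58.50 : 13.12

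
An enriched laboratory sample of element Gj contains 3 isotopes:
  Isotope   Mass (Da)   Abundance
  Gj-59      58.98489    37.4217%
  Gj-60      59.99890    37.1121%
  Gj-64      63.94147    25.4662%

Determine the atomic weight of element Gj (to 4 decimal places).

Average mass = Σ (abundance × isotope mass) = 0.374217 × 58.98489 + 0.371121 × 59.99890 + 0.254662 × 63.94147
= 22.073149 + 22.266852 + 16.283463 = 60.623464 Da

60.6235 Da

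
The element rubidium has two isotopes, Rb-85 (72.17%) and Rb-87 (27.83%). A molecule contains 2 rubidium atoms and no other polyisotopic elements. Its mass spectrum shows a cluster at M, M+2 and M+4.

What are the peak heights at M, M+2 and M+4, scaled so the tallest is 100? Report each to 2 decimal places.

100.00 : 77.12 : 14.87

The 2 Rb atoms are independent, so intensities follow the terms of (0.7217 + 0.2783)^2.
P(M) = 0.7217^2 = 0.520851
P(M+2) = 2 × 0.7217^1 × 0.2783^1 = 0.401698
P(M+4) = 0.2783^2 = 0.077451
The M peak is largest (0.520851); scaling to 100 gives 100.00 : 77.12 : 14.87.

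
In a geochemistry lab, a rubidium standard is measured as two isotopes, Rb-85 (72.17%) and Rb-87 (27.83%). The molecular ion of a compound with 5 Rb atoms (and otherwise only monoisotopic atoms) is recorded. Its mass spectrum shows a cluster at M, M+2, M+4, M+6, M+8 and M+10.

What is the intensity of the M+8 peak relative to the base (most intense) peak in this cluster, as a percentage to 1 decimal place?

5.7%

(0.7217 + 0.2783)^5 gives M 0.1958, M+2 0.3775, M+4 0.2911, M+6 0.1123, M+8 0.0216, M+10 0.0017; the largest is M+2.
P(M+2) = C(5,1) × 0.7217^4 × 0.2783^1 = 5 × 0.27128565 × 0.2783 = 0.377494 (base)
P(M+8) = C(5,4) × 0.7217^1 × 0.2783^4 = 5 × 0.7217 × 0.00599864 = 0.021646
Relative intensity = 0.021646 / 0.377494 × 100 = 5.7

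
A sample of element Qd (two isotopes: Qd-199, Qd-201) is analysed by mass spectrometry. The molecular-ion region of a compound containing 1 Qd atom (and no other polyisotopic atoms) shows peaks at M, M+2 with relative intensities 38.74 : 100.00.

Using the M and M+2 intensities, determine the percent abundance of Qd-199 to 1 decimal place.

Write p for the Qd-199 fraction. I(M+2)/I(M) = [C(1,1)·p^0·(1−p)] / p^1 = 1·(1−p)/p = 100.00/38.74 = 2.5813
(1−p)/p = 2.5813/1 = 2.5813  ⇒  p = 1/(1 + 2.5813) = 0.2792
Qd-199: 27.9%, Qd-201: 72.1%.

27.9%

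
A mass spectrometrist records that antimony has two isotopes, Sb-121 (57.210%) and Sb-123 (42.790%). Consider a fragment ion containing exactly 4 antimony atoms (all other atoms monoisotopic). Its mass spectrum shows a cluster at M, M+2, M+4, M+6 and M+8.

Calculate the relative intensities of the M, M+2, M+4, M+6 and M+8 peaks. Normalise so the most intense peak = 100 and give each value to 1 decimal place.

29.8 : 89.1 : 100.0 : 49.9 : 9.3

Each Sb atom is independently Sb-121 (p = 0.57210) or Sb-123 (q = 0.42790); the cluster is the binomial expansion (p + q)^4.
P(M) = 0.57210^4 = 0.107124
P(M+2) = 4 × 0.57210^3 × 0.42790^1 = 0.320493
P(M+4) = 6 × 0.57210^2 × 0.42790^2 = 0.359567
P(M+6) = 4 × 0.57210^1 × 0.42790^3 = 0.179291
P(M+8) = 0.42790^4 = 0.033525
The M+4 peak is largest (0.359567); scaling to 100 gives 29.8 : 89.1 : 100.0 : 49.9 : 9.3.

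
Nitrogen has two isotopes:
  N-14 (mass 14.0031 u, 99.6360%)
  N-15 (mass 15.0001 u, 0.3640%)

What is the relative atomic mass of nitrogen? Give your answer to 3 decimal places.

14.007 u

Average mass = Σ (abundance × isotope mass) = 0.996360 × 14.0031 + 0.003640 × 15.0001
= 13.95213 + 0.05460 = 14.00673 u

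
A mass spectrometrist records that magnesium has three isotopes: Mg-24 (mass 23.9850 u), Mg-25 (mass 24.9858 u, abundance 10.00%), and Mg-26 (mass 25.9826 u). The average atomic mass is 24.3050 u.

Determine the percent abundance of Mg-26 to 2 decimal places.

11.01%

Let x and y be the fractions of Mg-24 and Mg-26. Then x + y = 1 − 0.1000 = 0.9000 and 23.9850x + 25.9826y = 24.3050 − 0.1000×24.9858 = 21.80642.
Substituting: 23.9850x + 25.9826(0.9000 − x) = 21.80642
(23.9850 − 25.9826)x = -1.57792  ⇒  x = 0.78991, y = 0.11009
Mg-24: 78.99%, Mg-26: 11.01%.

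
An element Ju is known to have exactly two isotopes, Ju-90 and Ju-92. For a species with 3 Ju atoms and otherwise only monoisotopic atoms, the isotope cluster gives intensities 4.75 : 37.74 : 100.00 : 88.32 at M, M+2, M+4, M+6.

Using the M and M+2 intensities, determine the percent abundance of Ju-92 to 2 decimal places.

Write p for the Ju-90 fraction. I(M+2)/I(M) = [C(3,1)·p^2·(1−p)] / p^3 = 3·(1−p)/p = 37.74/4.75 = 7.9453
(1−p)/p = 7.9453/3 = 2.6484  ⇒  p = 1/(1 + 2.6484) = 0.2741
Ju-90: 27.41%, Ju-92: 72.59%.

72.59%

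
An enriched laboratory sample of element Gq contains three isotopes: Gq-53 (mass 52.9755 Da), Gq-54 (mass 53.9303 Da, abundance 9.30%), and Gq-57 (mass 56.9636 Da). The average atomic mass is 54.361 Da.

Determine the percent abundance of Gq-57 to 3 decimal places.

Let x and y be the fractions of Gq-53 and Gq-57. Then x + y = 1 − 0.0930 = 0.9070 and 52.9755x + 56.9636y = 54.361 − 0.0930×53.9303 = 49.3454821.
Substituting: 52.9755x + 56.9636(0.9070 − x) = 49.3454821
(52.9755 − 56.9636)x = -2.3205031  ⇒  x = 0.58186, y = 0.32514
Gq-53: 58.186%, Gq-57: 32.514%.

32.514%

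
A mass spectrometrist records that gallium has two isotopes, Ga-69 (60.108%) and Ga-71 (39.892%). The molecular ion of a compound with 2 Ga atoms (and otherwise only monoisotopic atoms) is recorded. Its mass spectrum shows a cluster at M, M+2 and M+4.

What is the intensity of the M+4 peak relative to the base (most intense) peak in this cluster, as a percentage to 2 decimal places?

Binomial terms of (0.60108 + 0.39892)^2: M 0.3613, M+2 0.4796, M+4 0.1591 → M+2 is the base peak.
P(M+2) = C(2,1) × 0.60108^1 × 0.39892^1 = 2 × 0.60108 × 0.39892 = 0.479566 (base)
P(M+4) = C(2,2) × 0.60108^0 × 0.39892^2 = 1 × 1.0000 × 0.15913717 = 0.159137
Relative intensity = 0.159137 / 0.479566 × 100 = 33.18

33.18%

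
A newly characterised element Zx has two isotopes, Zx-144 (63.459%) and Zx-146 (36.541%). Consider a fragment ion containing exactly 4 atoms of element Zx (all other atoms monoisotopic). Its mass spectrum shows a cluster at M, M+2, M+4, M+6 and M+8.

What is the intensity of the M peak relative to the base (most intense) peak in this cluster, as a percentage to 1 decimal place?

43.4%

Term probabilities: M 0.1622, M+2 0.3735, M+4 0.3226, M+6 0.1238, M+8 0.0178. Base peak = M+2.
P(M+2) = C(4,1) × 0.63459^3 × 0.36541^1 = 4 × 0.25555223 × 0.36541 = 0.373525 (base)
P(M) = C(4,0) × 0.63459^4 × 0.36541^0 = 1 × 0.16217089 × 1.0000 = 0.162171
Relative intensity = 0.162171 / 0.373525 × 100 = 43.4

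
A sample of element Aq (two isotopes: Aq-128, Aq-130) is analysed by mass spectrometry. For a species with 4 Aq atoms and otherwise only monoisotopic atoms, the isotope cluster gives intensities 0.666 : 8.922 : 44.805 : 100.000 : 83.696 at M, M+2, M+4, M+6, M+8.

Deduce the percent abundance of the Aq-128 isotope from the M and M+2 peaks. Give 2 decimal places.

Write p for the Aq-128 fraction. I(M+2)/I(M) = [C(4,1)·p^3·(1−p)] / p^4 = 4·(1−p)/p = 8.922/0.666 = 13.3964
(1−p)/p = 13.3964/4 = 3.3491  ⇒  p = 1/(1 + 3.3491) = 0.2299
Aq-128: 22.99%, Aq-130: 77.01%.

22.99%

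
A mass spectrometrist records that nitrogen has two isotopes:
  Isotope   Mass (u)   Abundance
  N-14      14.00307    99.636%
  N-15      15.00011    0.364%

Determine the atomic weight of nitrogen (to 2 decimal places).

14.01 u

Weight each isotope mass by its fractional abundance: 0.99636 × 14.00307 + 0.00364 × 15.00011
= 13.952099 + 0.054600 = 14.006699 u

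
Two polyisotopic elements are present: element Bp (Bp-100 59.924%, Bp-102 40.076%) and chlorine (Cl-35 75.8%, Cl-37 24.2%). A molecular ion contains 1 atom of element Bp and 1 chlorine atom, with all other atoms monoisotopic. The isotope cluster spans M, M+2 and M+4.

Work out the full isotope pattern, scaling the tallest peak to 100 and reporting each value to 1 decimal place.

Element Bp pattern (n=1): 0.59924 : 0.40076
Chlorine pattern (n=1): 0.7580 : 0.2420
Convolve the two distributions (both contribute in 2-u steps):
  M: 0.59924×0.7580 = 0.454224
  M+2: 0.59924×0.2420 + 0.40076×0.7580 = 0.448792
  M+4: 0.40076×0.2420 = 0.096984
Scale to base peak (0.454224) = 100: 100.0 : 98.8 : 21.4

100.0 : 98.8 : 21.4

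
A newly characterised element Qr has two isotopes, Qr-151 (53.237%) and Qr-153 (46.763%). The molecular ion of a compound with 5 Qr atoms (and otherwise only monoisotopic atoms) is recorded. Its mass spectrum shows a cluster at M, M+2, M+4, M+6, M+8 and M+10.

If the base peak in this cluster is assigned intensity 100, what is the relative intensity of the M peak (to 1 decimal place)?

(0.53237 + 0.46763)^5 gives M 0.0428, M+2 0.1878, M+4 0.3299, M+6 0.2898, M+8 0.1273, M+10 0.0224; the largest is M+4.
P(M+4) = C(5,2) × 0.53237^3 × 0.46763^2 = 10 × 0.15088314 × 0.21867782 = 0.329948 (base)
P(M) = C(5,0) × 0.53237^5 × 0.46763^0 = 1 × 0.04276297 × 1.0000 = 0.042763
Relative intensity = 0.042763 / 0.329948 × 100 = 13.0

13.0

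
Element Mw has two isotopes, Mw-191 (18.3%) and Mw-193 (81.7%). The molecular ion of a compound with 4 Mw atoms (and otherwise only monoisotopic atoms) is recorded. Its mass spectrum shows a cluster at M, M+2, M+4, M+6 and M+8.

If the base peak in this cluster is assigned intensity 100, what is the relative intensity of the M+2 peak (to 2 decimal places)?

Binomial terms of (0.183 + 0.817)^4: M 0.0011, M+2 0.0200, M+4 0.1341, M+6 0.3992, M+8 0.4455 → M+8 is the base peak.
P(M+8) = C(4,4) × 0.183^0 × 0.817^4 = 1 × 1.0000 × 0.44554157 = 0.445542 (base)
P(M+2) = C(4,1) × 0.183^3 × 0.817^1 = 4 × 0.00612849 × 0.8170 = 0.020028
Relative intensity = 0.020028 / 0.445542 × 100 = 4.50

4.50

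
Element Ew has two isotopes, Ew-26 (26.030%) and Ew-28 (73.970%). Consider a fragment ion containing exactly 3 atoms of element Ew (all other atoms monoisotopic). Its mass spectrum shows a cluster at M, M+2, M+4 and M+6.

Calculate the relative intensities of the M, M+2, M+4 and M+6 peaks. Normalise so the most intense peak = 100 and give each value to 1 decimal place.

4.1 : 35.2 : 100.0 : 94.7

Each Ew atom is independently Ew-26 (p = 0.26030) or Ew-28 (q = 0.73970); the cluster is the binomial expansion (p + q)^3.
P(M) = 0.26030^3 = 0.017637
P(M+2) = 3 × 0.26030^2 × 0.73970^1 = 0.150358
P(M+4) = 3 × 0.26030^1 × 0.73970^2 = 0.427274
P(M+6) = 0.73970^3 = 0.404731
The M+4 peak is largest (0.427274); scaling to 100 gives 4.1 : 35.2 : 100.0 : 94.7.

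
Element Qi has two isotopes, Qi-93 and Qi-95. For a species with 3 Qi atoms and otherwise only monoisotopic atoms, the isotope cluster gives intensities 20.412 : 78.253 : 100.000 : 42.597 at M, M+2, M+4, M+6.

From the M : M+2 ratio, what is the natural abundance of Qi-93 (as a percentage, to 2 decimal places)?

Write p for the Qi-93 fraction. I(M+2)/I(M) = [C(3,1)·p^2·(1−p)] / p^3 = 3·(1−p)/p = 78.253/20.412 = 3.8337
(1−p)/p = 3.8337/3 = 1.2779  ⇒  p = 1/(1 + 1.2779) = 0.4390
Qi-93: 43.90%, Qi-95: 56.10%.

43.90%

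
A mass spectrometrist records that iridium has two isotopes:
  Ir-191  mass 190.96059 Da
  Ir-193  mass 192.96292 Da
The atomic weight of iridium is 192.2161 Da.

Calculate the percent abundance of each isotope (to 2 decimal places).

With x = fraction of Ir-191 (so Ir-193 is 1 − x):
190.96059·x + 192.96292·(1 − x) = 192.2161
(190.96059 − 192.96292)·x = 192.2161 − 192.96292
x = -0.74682 / -2.00233 = 0.37298 → 37.30% Ir-191, 62.70% Ir-193.

Ir-191: 37.30%, Ir-193: 62.70%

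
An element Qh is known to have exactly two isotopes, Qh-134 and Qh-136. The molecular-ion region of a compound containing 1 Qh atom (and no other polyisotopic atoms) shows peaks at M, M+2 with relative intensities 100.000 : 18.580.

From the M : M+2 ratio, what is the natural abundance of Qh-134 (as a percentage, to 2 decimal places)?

If p is the fraction of Qh that is Qh-134, then I(M+2)/I(M) = [C(1,1)·p^0·(1−p)] / p^1 = 1·(1−p)/p = 18.580/100.000 = 0.1858
(1−p)/p = 0.1858/1 = 0.1858  ⇒  p = 1/(1 + 0.1858) = 0.8433
Qh-134: 84.33%, Qh-136: 15.67%.

84.33%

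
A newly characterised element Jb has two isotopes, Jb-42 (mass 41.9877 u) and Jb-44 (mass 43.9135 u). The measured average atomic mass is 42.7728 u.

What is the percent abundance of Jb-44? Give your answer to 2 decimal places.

40.77%

With x = fraction of Jb-42 (so Jb-44 is 1 − x):
41.9877·x + 43.9135·(1 − x) = 42.7728
(41.9877 − 43.9135)·x = 42.7728 − 43.9135
x = -1.1407 / -1.9258 = 0.59233 → 59.23% Jb-42, 40.77% Jb-44.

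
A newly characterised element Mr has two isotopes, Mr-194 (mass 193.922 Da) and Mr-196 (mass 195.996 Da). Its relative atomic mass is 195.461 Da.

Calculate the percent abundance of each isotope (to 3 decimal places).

Mr-194: 25.796%, Mr-196: 74.204%

Writing the weighted mean with unknown fraction x of Mr-194:
193.922·x + 195.996·(1 − x) = 195.461
(193.922 − 195.996)·x = 195.461 − 195.996
x = -0.535 / -2.074 = 0.25796 → 25.796% Mr-194, 74.204% Mr-196.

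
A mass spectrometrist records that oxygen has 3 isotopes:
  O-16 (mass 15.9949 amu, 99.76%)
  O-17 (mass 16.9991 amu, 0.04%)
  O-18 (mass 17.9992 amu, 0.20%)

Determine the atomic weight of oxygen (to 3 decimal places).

15.999 amu

Weight each isotope mass by its fractional abundance: 0.9976 × 15.9949 + 0.0004 × 16.9991 + 0.0020 × 17.9992
= 15.95651 + 0.00680 + 0.03600 = 15.99931 amu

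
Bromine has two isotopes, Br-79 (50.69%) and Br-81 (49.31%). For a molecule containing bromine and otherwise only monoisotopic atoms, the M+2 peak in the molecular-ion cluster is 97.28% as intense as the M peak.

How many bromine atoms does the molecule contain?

1

The M+2/M ratio from n Br atoms is n · q/p = n · 0.4931/0.5069.
n = 0.9728 × 0.5069/0.4931 = 1.00 ≈ 1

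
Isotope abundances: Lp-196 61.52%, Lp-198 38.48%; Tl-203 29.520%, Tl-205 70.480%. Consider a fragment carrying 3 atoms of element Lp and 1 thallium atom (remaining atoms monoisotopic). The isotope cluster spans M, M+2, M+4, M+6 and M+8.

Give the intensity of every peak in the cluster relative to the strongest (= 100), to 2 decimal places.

Element Lp pattern (n=3): 0.23283538 : 0.43690697 : 0.27327991 : 0.05697774
Thallium pattern (n=1): 0.2952 : 0.7048
Convolve the two distributions (both contribute in 2-u steps):
  M: 0.23283538×0.2952 = 0.068733
  M+2: 0.23283538×0.7048 + 0.43690697×0.2952 = 0.293077
  M+4: 0.43690697×0.7048 + 0.27327991×0.2952 = 0.388604
  M+6: 0.27327991×0.7048 + 0.05697774×0.2952 = 0.209428
  M+8: 0.05697774×0.7048 = 0.040158
Scale to base peak (0.388604) = 100: 17.69 : 75.42 : 100.00 : 53.89 : 10.33

17.69 : 75.42 : 100.00 : 53.89 : 10.33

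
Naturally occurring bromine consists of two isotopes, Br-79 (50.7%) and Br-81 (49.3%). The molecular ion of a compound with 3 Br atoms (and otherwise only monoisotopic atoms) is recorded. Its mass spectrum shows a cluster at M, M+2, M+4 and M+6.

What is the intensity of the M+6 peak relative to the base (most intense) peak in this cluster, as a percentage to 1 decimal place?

31.5%

Term probabilities: M 0.1303, M+2 0.3802, M+4 0.3697, M+6 0.1198. Base peak = M+2.
P(M+2) = C(3,1) × 0.507^2 × 0.493^1 = 3 × 0.257049 × 0.4930 = 0.380175 (base)
P(M+6) = C(3,3) × 0.507^0 × 0.493^3 = 1 × 1.0000 × 0.11982316 = 0.119823
Relative intensity = 0.119823 / 0.380175 × 100 = 31.5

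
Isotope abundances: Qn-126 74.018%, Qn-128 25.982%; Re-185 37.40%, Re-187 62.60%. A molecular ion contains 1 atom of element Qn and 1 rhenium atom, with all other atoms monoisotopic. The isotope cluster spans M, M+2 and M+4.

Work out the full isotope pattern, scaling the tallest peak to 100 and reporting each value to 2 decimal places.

Element Qn pattern (n=1): 0.74018 : 0.25982
Rhenium pattern (n=1): 0.3740 : 0.6260
Convolve the two distributions (both contribute in 2-u steps):
  M: 0.74018×0.3740 = 0.276827
  M+2: 0.74018×0.6260 + 0.25982×0.3740 = 0.560525
  M+4: 0.25982×0.6260 = 0.162647
Scale to base peak (0.560525) = 100: 49.39 : 100.00 : 29.02

49.39 : 100.00 : 29.02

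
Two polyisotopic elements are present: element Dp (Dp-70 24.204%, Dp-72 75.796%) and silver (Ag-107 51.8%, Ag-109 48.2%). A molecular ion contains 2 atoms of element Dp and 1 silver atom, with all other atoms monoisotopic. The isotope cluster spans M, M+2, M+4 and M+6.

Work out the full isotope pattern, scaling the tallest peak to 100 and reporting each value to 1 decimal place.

6.4 : 46.0 : 100.0 : 58.4

Element Dp pattern (n=2): 0.05858336 : 0.36691328 : 0.57450336
Silver pattern (n=1): 0.5180 : 0.4820
Convolve the two distributions (both contribute in 2-u steps):
  M: 0.05858336×0.5180 = 0.030346
  M+2: 0.05858336×0.4820 + 0.36691328×0.5180 = 0.218298
  M+4: 0.36691328×0.4820 + 0.57450336×0.5180 = 0.474445
  M+6: 0.57450336×0.4820 = 0.276911
Scale to base peak (0.474445) = 100: 6.4 : 46.0 : 100.0 : 58.4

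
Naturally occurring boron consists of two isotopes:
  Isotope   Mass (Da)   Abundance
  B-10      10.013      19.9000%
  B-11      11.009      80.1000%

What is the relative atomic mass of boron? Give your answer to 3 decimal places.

Ar = Σ fᵢ·mᵢ = 0.199000 × 10.013 + 0.801000 × 11.009
= 1.9926 + 8.8182 = 10.8108 Da

10.811 Da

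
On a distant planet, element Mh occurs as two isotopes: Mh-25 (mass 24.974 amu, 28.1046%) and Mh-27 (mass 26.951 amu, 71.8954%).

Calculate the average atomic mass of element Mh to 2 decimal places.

26.40 amu

Weight each isotope mass by its fractional abundance: 0.281046 × 24.974 + 0.718954 × 26.951
= 7.0188 + 19.3765 = 26.3953 amu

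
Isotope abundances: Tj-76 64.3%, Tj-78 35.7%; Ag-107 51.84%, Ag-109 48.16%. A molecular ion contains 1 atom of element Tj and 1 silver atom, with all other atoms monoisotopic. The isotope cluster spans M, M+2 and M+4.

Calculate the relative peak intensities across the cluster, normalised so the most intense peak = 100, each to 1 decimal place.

Element Tj pattern (n=1): 0.6430 : 0.3570
Silver pattern (n=1): 0.5184 : 0.4816
Convolve the two distributions (both contribute in 2-u steps):
  M: 0.6430×0.5184 = 0.333331
  M+2: 0.6430×0.4816 + 0.3570×0.5184 = 0.494738
  M+4: 0.3570×0.4816 = 0.171931
Scale to base peak (0.494738) = 100: 67.4 : 100.0 : 34.8

67.4 : 100.0 : 34.8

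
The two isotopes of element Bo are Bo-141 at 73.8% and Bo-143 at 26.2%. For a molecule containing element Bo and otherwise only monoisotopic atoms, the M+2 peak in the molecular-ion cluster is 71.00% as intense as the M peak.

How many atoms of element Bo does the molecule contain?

2

For n independent Bo atoms, I(M+2)/I(M) = n · (abundance Bo-143) / (abundance Bo-141) = n · 0.262/0.738.
n = 0.7100 × 0.738/0.262 = 2.00 ≈ 2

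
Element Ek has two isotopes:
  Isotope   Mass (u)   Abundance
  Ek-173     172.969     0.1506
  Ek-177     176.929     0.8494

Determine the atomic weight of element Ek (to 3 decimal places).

The abundance-weighted mean is 0.1506 × 172.969 + 0.8494 × 176.929
= 26.0491 + 150.2835 = 176.3326 u

176.333 u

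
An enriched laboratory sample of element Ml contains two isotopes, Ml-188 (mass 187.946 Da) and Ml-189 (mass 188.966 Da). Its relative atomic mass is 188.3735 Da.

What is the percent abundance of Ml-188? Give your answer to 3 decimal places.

58.088%

With x = fraction of Ml-188 (so Ml-189 is 1 − x):
187.946·x + 188.966·(1 − x) = 188.3735
(187.946 − 188.966)·x = 188.3735 − 188.966
x = -0.5925 / -1.020 = 0.58088 → 58.088% Ml-188, 41.912% Ml-189.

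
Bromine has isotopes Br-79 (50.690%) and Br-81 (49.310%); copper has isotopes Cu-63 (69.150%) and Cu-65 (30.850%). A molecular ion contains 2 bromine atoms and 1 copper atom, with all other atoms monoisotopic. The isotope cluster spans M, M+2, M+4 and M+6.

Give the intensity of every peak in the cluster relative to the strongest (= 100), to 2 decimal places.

Bromine pattern (n=2): 0.25694761 : 0.49990478 : 0.24314761
Copper pattern (n=1): 0.6915 : 0.3085
Convolve the two distributions (both contribute in 2-u steps):
  M: 0.25694761×0.6915 = 0.177679
  M+2: 0.25694761×0.3085 + 0.49990478×0.6915 = 0.424952
  M+4: 0.49990478×0.3085 + 0.24314761×0.6915 = 0.322357
  M+6: 0.24314761×0.3085 = 0.075011
Scale to base peak (0.424952) = 100: 41.81 : 100.00 : 75.86 : 17.65

41.81 : 100.00 : 75.86 : 17.65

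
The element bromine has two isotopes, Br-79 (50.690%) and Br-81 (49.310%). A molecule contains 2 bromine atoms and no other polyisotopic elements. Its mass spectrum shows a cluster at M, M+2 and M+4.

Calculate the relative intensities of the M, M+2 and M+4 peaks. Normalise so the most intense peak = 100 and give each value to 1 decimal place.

51.4 : 100.0 : 48.6

Each Br atom is independently Br-79 (p = 0.50690) or Br-81 (q = 0.49310); the cluster is the binomial expansion (p + q)^2.
P(M) = 0.50690^2 = 0.256948
P(M+2) = 2 × 0.50690^1 × 0.49310^1 = 0.499905
P(M+4) = 0.49310^2 = 0.243148
The M+2 peak is largest (0.499905); scaling to 100 gives 51.4 : 100.0 : 48.6.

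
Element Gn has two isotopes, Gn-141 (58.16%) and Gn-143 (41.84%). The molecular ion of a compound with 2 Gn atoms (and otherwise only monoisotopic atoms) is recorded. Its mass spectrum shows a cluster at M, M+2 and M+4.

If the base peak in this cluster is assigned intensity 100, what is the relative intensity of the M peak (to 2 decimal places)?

69.50

(0.5816 + 0.4184)^2 gives M 0.3383, M+2 0.4867, M+4 0.1751; the largest is M+2.
P(M+2) = C(2,1) × 0.5816^1 × 0.4184^1 = 2 × 0.5816 × 0.4184 = 0.486683 (base)
P(M) = C(2,0) × 0.5816^2 × 0.4184^0 = 1 × 0.33825856 × 1.0000 = 0.338259
Relative intensity = 0.338259 / 0.486683 × 100 = 69.50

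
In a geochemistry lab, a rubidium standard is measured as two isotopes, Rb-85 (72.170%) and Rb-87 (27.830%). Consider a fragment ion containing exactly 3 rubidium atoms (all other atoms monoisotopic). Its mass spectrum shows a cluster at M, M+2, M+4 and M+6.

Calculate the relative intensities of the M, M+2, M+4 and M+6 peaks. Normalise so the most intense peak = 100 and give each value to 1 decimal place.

Expanding (0.72170 + 0.27830)^3:
P(M) = 0.72170^3 = 0.375898
P(M+2) = 3 × 0.72170^2 × 0.27830^1 = 0.434858
P(M+4) = 3 × 0.72170^1 × 0.27830^2 = 0.167689
P(M+6) = 0.27830^3 = 0.021555
The M+2 peak is largest (0.434858); scaling to 100 gives 86.4 : 100.0 : 38.6 : 5.0.

86.4 : 100.0 : 38.6 : 5.0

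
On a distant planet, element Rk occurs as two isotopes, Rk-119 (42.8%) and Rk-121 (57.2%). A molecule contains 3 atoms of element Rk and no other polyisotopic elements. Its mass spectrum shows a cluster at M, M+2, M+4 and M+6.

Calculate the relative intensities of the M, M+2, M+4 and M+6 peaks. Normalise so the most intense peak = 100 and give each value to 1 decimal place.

Expanding (0.428 + 0.572)^3:
P(M) = 0.428^3 = 0.078403
P(M+2) = 3 × 0.428^2 × 0.572^1 = 0.314344
P(M+4) = 3 × 0.428^1 × 0.572^2 = 0.420104
P(M+6) = 0.572^3 = 0.187149
The M+4 peak is largest (0.420104); scaling to 100 gives 18.7 : 74.8 : 100.0 : 44.5.

18.7 : 74.8 : 100.0 : 44.5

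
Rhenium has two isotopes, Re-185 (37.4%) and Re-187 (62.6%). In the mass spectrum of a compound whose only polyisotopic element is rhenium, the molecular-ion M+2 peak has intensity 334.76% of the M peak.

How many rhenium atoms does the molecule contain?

2

With n Re atoms, P(M+2)/P(M) = C(n,1)·p^(n−1)q / p^n = n·q/p = n · 0.626/0.374.
n = 3.3476 × 0.374/0.626 = 2.00 ≈ 2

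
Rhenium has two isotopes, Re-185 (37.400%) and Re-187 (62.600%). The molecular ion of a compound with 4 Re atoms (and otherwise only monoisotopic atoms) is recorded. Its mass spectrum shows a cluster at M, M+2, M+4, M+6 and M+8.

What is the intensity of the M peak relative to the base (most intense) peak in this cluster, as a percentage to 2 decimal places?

5.33%

Term probabilities: M 0.0196, M+2 0.1310, M+4 0.3289, M+6 0.3670, M+8 0.1536. Base peak = M+6.
P(M+6) = C(4,3) × 0.37400^1 × 0.62600^3 = 4 × 0.3740 × 0.24531438 = 0.366990 (base)
P(M) = C(4,0) × 0.37400^4 × 0.62600^0 = 1 × 0.0195653 × 1.0000 = 0.019565
Relative intensity = 0.019565 / 0.366990 × 100 = 5.33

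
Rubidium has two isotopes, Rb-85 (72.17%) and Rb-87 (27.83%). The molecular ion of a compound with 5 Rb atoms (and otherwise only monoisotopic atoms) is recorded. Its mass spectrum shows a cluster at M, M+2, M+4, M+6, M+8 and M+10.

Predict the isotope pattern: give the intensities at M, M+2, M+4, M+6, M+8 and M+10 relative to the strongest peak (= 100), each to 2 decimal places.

The 5 Rb atoms are independent, so intensities follow the terms of (0.7217 + 0.2783)^5.
P(M) = 0.7217^5 = 0.195787
P(M+2) = 5 × 0.7217^4 × 0.2783^1 = 0.377494
P(M+4) = 10 × 0.7217^3 × 0.2783^2 = 0.291136
P(M+6) = 10 × 0.7217^2 × 0.2783^3 = 0.112267
P(M+8) = 5 × 0.7217^1 × 0.2783^4 = 0.021646
P(M+10) = 0.2783^5 = 0.001669
The M+2 peak is largest (0.377494); scaling to 100 gives 51.86 : 100.00 : 77.12 : 29.74 : 5.73 : 0.44.

51.86 : 100.00 : 77.12 : 29.74 : 5.73 : 0.44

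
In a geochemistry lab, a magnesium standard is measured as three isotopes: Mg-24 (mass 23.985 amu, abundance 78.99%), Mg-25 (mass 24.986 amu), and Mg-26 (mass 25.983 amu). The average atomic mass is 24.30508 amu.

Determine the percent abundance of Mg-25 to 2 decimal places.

10.00%

Let x and y be the fractions of Mg-25 and Mg-26. Then x + y = 1 − 0.7899 = 0.2101 and 24.986x + 25.983y = 24.30508 − 0.7899×23.985 = 5.3593285.
Substituting: 24.986x + 25.983(0.2101 − x) = 5.3593285
(24.986 − 25.983)x = -0.0996998  ⇒  x = 0.10000, y = 0.11010
Mg-25: 10.00%, Mg-26: 11.01%.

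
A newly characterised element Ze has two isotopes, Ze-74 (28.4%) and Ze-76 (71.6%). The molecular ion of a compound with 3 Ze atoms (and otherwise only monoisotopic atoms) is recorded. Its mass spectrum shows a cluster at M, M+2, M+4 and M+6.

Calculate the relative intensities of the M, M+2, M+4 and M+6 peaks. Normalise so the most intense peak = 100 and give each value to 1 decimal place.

The 3 Ze atoms are independent, so intensities follow the terms of (0.284 + 0.716)^3.
P(M) = 0.284^3 = 0.022906
P(M+2) = 3 × 0.284^2 × 0.716^1 = 0.173249
P(M+4) = 3 × 0.284^1 × 0.716^2 = 0.436783
P(M+6) = 0.716^3 = 0.367062
The M+4 peak is largest (0.436783); scaling to 100 gives 5.2 : 39.7 : 100.0 : 84.0.

5.2 : 39.7 : 100.0 : 84.0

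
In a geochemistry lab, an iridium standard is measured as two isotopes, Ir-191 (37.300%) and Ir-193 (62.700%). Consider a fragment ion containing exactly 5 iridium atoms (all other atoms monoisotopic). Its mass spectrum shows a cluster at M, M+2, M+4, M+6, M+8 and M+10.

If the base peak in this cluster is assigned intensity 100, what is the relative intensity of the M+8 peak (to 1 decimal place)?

84.0

(0.37300 + 0.62700)^5 gives M 0.0072, M+2 0.0607, M+4 0.2040, M+6 0.3429, M+8 0.2882, M+10 0.0969; the largest is M+6.
P(M+6) = C(5,3) × 0.37300^2 × 0.62700^3 = 10 × 0.139129 × 0.24649188 = 0.342942 (base)
P(M+8) = C(5,4) × 0.37300^1 × 0.62700^4 = 5 × 0.3730 × 0.15455041 = 0.288237
Relative intensity = 0.288237 / 0.342942 × 100 = 84.0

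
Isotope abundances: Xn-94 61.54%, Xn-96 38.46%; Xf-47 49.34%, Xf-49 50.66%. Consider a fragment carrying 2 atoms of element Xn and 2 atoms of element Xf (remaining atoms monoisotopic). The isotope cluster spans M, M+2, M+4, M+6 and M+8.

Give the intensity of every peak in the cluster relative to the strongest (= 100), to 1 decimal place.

Element Xn pattern (n=2): 0.37871716 : 0.47336568 : 0.14791716
Element Xf pattern (n=2): 0.24344356 : 0.49991288 : 0.25664356
Convolve the two distributions (both contribute in 2-u steps):
  M: 0.37871716×0.24344356 = 0.092196
  M+2: 0.37871716×0.49991288 + 0.47336568×0.24344356 = 0.304563
  M+4: 0.37871716×0.25664356 + 0.47336568×0.49991288 + 0.14791716×0.24344356 = 0.369846
  M+6: 0.47336568×0.25664356 + 0.14791716×0.49991288 = 0.195432
  M+8: 0.14791716×0.25664356 = 0.037962
Scale to base peak (0.369846) = 100: 24.9 : 82.3 : 100.0 : 52.8 : 10.3

24.9 : 82.3 : 100.0 : 52.8 : 10.3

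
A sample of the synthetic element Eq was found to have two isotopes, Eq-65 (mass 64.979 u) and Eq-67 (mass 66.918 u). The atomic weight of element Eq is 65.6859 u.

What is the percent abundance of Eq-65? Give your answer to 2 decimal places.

Let x be the fractional abundance of Eq-65; then Eq-67 has abundance 1 − x.
64.979·x + 66.918·(1 − x) = 65.6859
(64.979 − 66.918)·x = 65.6859 − 66.918
x = -1.2321 / -1.939 = 0.63543 → 63.54% Eq-65, 36.46% Eq-67.

63.54%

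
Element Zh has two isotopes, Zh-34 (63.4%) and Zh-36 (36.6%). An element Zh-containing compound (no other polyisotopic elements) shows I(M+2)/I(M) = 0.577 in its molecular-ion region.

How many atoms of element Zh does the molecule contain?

For n independent Zh atoms, I(M+2)/I(M) = n · (abundance Zh-36) / (abundance Zh-34) = n · 0.366/0.634.
n = 0.577 × 0.634/0.366 = 1.00 ≈ 1

1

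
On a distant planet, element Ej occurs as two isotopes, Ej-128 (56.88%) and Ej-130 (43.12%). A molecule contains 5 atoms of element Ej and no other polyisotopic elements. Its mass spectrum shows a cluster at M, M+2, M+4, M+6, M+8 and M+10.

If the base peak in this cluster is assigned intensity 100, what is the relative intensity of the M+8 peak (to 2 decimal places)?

28.73

(0.5688 + 0.4312)^5 gives M 0.0595, M+2 0.2257, M+4 0.3422, M+6 0.2594, M+8 0.0983, M+10 0.0149; the largest is M+4.
P(M+4) = C(5,2) × 0.5688^3 × 0.4312^2 = 10 × 0.18402582 × 0.18593344 = 0.342166 (base)
P(M+8) = C(5,4) × 0.5688^1 × 0.4312^4 = 5 × 0.5688 × 0.03457124 = 0.098321
Relative intensity = 0.098321 / 0.342166 × 100 = 28.73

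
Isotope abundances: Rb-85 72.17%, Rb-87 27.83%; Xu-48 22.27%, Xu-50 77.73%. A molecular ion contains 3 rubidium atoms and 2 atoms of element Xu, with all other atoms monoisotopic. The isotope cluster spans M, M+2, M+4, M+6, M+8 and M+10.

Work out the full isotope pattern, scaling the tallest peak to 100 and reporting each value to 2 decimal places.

Rubidium pattern (n=3): 0.37589809 : 0.43485841 : 0.16768892 : 0.02155458
Element Xu pattern (n=2): 0.04959529 : 0.34620942 : 0.60419529
Convolve the two distributions (both contribute in 2-u steps):
  M: 0.37589809×0.04959529 = 0.018643
  M+2: 0.37589809×0.34620942 + 0.43485841×0.04959529 = 0.151706
  M+4: 0.37589809×0.60419529 + 0.43485841×0.34620942 + 0.16768892×0.04959529 = 0.385985
  M+6: 0.43485841×0.60419529 + 0.16768892×0.34620942 + 0.02155458×0.04959529 = 0.321864
  M+8: 0.16768892×0.60419529 + 0.02155458×0.34620942 = 0.108779
  M+10: 0.02155458×0.60419529 = 0.013023
Scale to base peak (0.385985) = 100: 4.83 : 39.30 : 100.00 : 83.39 : 28.18 : 3.37

4.83 : 39.30 : 100.00 : 83.39 : 28.18 : 3.37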